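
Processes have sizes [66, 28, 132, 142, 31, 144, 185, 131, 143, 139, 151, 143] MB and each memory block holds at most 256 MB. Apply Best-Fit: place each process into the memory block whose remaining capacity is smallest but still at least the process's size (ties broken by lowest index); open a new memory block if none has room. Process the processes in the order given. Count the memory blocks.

66 MB → memory block 1 (remaining 190 MB)
28 MB → memory block 1 (remaining 162 MB)
132 MB → memory block 1 (remaining 30 MB)
142 MB → memory block 2 (remaining 114 MB)
31 MB → memory block 2 (remaining 83 MB)
144 MB → memory block 3 (remaining 112 MB)
185 MB → memory block 4 (remaining 71 MB)
131 MB → memory block 5 (remaining 125 MB)
143 MB → memory block 6 (remaining 113 MB)
139 MB → memory block 7 (remaining 117 MB)
151 MB → memory block 8 (remaining 105 MB)
143 MB → memory block 9 (remaining 113 MB)
Final memory blocks: [66,28,132] [142,31] [144] [185] [131] [143] [139] [151] [143].

9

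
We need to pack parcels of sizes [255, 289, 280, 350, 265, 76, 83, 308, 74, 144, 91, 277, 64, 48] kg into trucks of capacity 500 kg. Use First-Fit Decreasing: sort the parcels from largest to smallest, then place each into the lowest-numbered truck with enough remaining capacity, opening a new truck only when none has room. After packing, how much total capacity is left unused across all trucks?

Sorted descending: 350, 308, 289, 280, 277, 265, 255, 144, 91, 83, 76, 74, 64, 48.
truck 1: place 350 kg, 150 kg left
truck 2: place 308 kg, 192 kg left
truck 3: place 289 kg, 211 kg left
truck 4: place 280 kg, 220 kg left
truck 5: place 277 kg, 223 kg left
truck 6: place 265 kg, 235 kg left
truck 7: place 255 kg, 245 kg left
truck 1: place 144 kg, 6 kg left
truck 2: place 91 kg, 101 kg left
truck 2: place 83 kg, 18 kg left
truck 3: place 76 kg, 135 kg left
truck 3: place 74 kg, 61 kg left
truck 4: place 64 kg, 156 kg left
truck 3: place 48 kg, 13 kg left
7 trucks × 500 kg = 3500 kg; used 2604 kg; unused 896 kg.

896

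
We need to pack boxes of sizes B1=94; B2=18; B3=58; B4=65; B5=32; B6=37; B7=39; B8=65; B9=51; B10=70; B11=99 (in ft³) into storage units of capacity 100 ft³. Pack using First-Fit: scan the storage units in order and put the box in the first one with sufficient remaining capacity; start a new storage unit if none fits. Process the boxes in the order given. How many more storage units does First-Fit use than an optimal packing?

1

First-Fit: [94] [18,58] [65,32] [37,39] [65] [51] [70] [99] → 8 storage units.
Total size 628 ft³; any packing needs at least ⌈628/100⌉ = 7 storage units.
An optimal packing achieves that bound: [99] [94] [70,18] [65,32] [65] [58,39] [51,37] → 7 storage units.
Excess: 8 − 7 = 1.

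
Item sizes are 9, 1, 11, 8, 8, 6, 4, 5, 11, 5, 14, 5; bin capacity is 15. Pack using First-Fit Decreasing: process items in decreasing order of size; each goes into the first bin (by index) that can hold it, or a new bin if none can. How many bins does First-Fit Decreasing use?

7

Sorted descending: 14, 11, 11, 9, 8, 8, 6, 5, 5, 5, 4, 1.
14 → bin 1 (remaining 1)
11 → bin 2 (remaining 4)
11 → bin 3 (remaining 4)
9 → bin 4 (remaining 6)
8 → bin 5 (remaining 7)
8 → bin 6 (remaining 7)
6 → bin 4 (remaining 0)
5 → bin 5 (remaining 2)
5 → bin 6 (remaining 2)
5 → bin 7 (remaining 10)
4 → bin 2 (remaining 0)
1 → bin 1 (remaining 0)
Final bins: [14,1] [11,4] [11] [9,6] [8,5] [8,5] [5].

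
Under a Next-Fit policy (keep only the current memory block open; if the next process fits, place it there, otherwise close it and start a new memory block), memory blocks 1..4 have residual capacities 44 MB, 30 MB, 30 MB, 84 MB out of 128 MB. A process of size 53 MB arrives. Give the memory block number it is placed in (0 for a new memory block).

4

Next-Fit only looks at memory block 4, which has 84 MB free.
53 MB fits there.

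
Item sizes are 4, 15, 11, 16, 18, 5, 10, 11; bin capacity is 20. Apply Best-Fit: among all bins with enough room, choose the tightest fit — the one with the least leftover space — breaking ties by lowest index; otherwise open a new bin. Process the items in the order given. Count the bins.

6

Put 4 in bin 1; 16 remain.
Put 15 in bin 1; 1 remain.
Put 11 in bin 2; 9 remain.
Put 16 in bin 3; 4 remain.
Put 18 in bin 4; 2 remain.
Put 5 in bin 2; 4 remain.
Put 10 in bin 5; 10 remain.
Put 11 in bin 6; 9 remain.
Final bins: [4,15] [11,5] [16] [18] [10] [11].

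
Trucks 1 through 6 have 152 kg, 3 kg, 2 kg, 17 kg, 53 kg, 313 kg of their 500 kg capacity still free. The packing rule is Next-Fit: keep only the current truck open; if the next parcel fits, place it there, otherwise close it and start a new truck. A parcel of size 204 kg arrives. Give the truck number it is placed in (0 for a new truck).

6

Next-Fit only looks at truck 6, which has 313 kg free.
204 kg fits there.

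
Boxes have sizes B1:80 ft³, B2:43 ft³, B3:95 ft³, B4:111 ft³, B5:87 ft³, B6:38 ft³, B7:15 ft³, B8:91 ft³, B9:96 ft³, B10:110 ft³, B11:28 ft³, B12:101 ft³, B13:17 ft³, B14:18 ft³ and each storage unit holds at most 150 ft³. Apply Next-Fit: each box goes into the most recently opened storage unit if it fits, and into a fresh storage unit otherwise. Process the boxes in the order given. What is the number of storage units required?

8

B1 (80 ft³) → storage unit 1 (remaining 70 ft³)
B2 (43 ft³) → storage unit 1 (remaining 27 ft³)
B3 (95 ft³) → storage unit 2 (remaining 55 ft³)
B4 (111 ft³) → storage unit 3 (remaining 39 ft³)
B5 (87 ft³) → storage unit 4 (remaining 63 ft³)
B6 (38 ft³) → storage unit 4 (remaining 25 ft³)
B7 (15 ft³) → storage unit 4 (remaining 10 ft³)
B8 (91 ft³) → storage unit 5 (remaining 59 ft³)
B9 (96 ft³) → storage unit 6 (remaining 54 ft³)
B10 (110 ft³) → storage unit 7 (remaining 40 ft³)
B11 (28 ft³) → storage unit 7 (remaining 12 ft³)
B12 (101 ft³) → storage unit 8 (remaining 49 ft³)
B13 (17 ft³) → storage unit 8 (remaining 32 ft³)
B14 (18 ft³) → storage unit 8 (remaining 14 ft³)
Final storage units: [80,43] [95] [111] [87,38,15] [91] [96] [110,28] [101,17,18].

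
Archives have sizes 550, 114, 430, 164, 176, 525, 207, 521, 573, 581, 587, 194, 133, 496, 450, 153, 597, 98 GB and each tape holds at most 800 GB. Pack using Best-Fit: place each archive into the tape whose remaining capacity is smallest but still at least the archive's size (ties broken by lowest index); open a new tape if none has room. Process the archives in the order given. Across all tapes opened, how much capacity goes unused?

550 GB → tape 1 (remaining 250 GB)
114 GB → tape 1 (remaining 136 GB)
430 GB → tape 2 (remaining 370 GB)
164 GB → tape 2 (remaining 206 GB)
176 GB → tape 2 (remaining 30 GB)
525 GB → tape 3 (remaining 275 GB)
207 GB → tape 3 (remaining 68 GB)
521 GB → tape 4 (remaining 279 GB)
573 GB → tape 5 (remaining 227 GB)
581 GB → tape 6 (remaining 219 GB)
587 GB → tape 7 (remaining 213 GB)
194 GB → tape 7 (remaining 19 GB)
133 GB → tape 1 (remaining 3 GB)
496 GB → tape 8 (remaining 304 GB)
450 GB → tape 9 (remaining 350 GB)
153 GB → tape 6 (remaining 66 GB)
597 GB → tape 10 (remaining 203 GB)
98 GB → tape 10 (remaining 105 GB)
10 tapes × 800 GB = 8000 GB; used 6549 GB; unused 1451 GB.

1451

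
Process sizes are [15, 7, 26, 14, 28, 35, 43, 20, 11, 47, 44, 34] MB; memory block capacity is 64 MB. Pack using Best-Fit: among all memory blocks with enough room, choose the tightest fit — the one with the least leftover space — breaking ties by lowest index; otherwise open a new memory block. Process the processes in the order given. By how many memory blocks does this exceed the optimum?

0

Best-Fit: [15,7,26,14] [28,35] [43,20] [11,47] [44] [34] → 6 memory blocks.
Total size 324 MB; any packing needs at least ⌈324/64⌉ = 6 memory blocks.
So 6 is already optimal.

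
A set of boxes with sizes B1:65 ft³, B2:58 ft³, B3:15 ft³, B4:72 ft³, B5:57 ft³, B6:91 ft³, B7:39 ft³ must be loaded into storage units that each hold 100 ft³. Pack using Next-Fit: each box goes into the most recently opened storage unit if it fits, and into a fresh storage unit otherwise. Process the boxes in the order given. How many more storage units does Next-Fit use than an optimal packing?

1

Next-Fit: [65] [58,15] [72] [57] [91] [39] → 6 storage units.
5 boxes exceed 50 ft³ (half the capacity), and no two of those can share a storage unit, so at least 5 storage units are needed.
An optimal packing achieves that bound: [91] [72,15] [65] [58,39] [57] → 5 storage units.
Excess: 6 − 5 = 1.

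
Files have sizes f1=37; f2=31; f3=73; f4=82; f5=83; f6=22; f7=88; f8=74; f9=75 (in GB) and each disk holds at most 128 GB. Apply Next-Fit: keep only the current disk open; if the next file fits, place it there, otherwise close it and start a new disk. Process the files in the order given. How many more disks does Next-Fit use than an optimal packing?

1

Next-Fit: [37,31] [73] [82] [83,22] [88] [74] [75] → 7 disks.
6 files exceed 64 GB (half the capacity), and no two of those can share a disk, so at least 6 disks are needed.
An optimal packing achieves that bound: [88,37] [83,31] [82,22] [75] [74] [73] → 6 disks.
Excess: 7 − 6 = 1.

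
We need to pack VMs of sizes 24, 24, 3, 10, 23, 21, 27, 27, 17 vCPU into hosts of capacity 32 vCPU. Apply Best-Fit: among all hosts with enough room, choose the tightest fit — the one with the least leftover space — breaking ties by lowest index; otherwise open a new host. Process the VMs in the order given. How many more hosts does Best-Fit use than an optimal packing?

0

Best-Fit: [24,3] [24] [10,21] [23] [27] [27] [17] → 7 hosts.
7 VMs exceed 16 vCPU (half the capacity), and no two of those can share a host, so at least 7 hosts are needed.
So 7 is already optimal.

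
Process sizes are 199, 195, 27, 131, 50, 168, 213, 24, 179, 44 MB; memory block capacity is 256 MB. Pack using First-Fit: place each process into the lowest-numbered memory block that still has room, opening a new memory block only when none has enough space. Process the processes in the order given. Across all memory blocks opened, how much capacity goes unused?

199 MB → memory block 1 (remaining 57 MB)
195 MB → memory block 2 (remaining 61 MB)
27 MB → memory block 1 (remaining 30 MB)
131 MB → memory block 3 (remaining 125 MB)
50 MB → memory block 2 (remaining 11 MB)
168 MB → memory block 4 (remaining 88 MB)
213 MB → memory block 5 (remaining 43 MB)
24 MB → memory block 1 (remaining 6 MB)
179 MB → memory block 6 (remaining 77 MB)
44 MB → memory block 3 (remaining 81 MB)
6 memory blocks × 256 MB = 1536 MB; used 1230 MB; unused 306 MB.

306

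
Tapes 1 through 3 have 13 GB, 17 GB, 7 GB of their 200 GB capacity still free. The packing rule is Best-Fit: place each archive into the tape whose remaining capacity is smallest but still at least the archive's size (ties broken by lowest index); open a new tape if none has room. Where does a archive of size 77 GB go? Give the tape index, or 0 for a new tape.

No tape has ≥ 77 GB free, so a new tape is opened.

0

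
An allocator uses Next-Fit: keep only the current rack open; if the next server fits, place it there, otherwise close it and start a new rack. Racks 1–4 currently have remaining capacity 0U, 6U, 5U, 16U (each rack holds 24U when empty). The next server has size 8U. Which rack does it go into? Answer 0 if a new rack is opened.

Next-Fit only looks at rack 4, which has 16U free.
8U fits there.

4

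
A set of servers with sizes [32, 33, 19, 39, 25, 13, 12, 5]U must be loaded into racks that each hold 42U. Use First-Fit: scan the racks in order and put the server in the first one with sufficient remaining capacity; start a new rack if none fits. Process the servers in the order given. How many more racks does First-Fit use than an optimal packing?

0

First-Fit: [32,5] [33] [19,13] [39] [25,12] → 5 racks.
Total size 178U; any packing needs at least ⌈178/42⌉ = 5 racks.
So 5 is already optimal.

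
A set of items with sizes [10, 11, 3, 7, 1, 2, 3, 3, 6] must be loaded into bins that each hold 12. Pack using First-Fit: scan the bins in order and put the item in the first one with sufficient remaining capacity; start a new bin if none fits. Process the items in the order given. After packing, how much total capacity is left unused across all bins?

2

bin 1: place 10, 2 left
bin 2: place 11, 1 left
bin 3: place 3, 9 left
bin 3: place 7, 2 left
bin 1: place 1, 1 left
bin 3: place 2, 0 left
bin 4: place 3, 9 left
bin 4: place 3, 6 left
bin 4: place 6, 0 left
4 bins × 12 = 48; used 46; unused 2.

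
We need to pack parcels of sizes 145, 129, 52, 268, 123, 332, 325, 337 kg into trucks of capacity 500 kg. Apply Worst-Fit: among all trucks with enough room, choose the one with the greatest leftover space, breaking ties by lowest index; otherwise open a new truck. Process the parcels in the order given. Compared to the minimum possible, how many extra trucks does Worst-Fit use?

1

Worst-Fit: [145,129,52] [268,123] [332] [325] [337] → 5 trucks.
Total size 1711 kg; any packing needs at least ⌈1711/500⌉ = 4 trucks.
An optimal packing achieves that bound: [337,145] [332,129] [325,123,52] [268] → 4 trucks.
Excess: 5 − 4 = 1.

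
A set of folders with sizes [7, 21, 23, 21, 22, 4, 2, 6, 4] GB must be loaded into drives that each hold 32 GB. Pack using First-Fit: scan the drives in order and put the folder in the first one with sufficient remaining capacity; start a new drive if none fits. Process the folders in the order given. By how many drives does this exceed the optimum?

0

First-Fit: [7,21,4] [23,2,6] [21,4] [22] → 4 drives.
Total size 110 GB; any packing needs at least ⌈110/32⌉ = 4 drives.
So 4 is already optimal.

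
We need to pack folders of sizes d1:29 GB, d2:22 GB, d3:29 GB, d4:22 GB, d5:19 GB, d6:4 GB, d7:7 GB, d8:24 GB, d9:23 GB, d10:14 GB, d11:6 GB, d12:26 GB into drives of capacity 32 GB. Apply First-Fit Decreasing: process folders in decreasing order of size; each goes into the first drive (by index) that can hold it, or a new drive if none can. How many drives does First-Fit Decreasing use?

Sorted descending: 29, 29, 26, 24, 23, 22, 22, 19, 14, 7, 6, 4.
drive 1: place 29 GB, 3 GB left
drive 2: place 29 GB, 3 GB left
drive 3: place 26 GB, 6 GB left
drive 4: place 24 GB, 8 GB left
drive 5: place 23 GB, 9 GB left
drive 6: place 22 GB, 10 GB left
drive 7: place 22 GB, 10 GB left
drive 8: place 19 GB, 13 GB left
drive 9: place 14 GB, 18 GB left
drive 4: place 7 GB, 1 GB left
drive 3: place 6 GB, 0 GB left
drive 5: place 4 GB, 5 GB left

9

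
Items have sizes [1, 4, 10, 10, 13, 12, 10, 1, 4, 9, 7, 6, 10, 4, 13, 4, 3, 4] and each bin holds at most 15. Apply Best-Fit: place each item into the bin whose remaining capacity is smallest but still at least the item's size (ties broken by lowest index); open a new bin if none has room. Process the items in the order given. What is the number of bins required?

9 bins

Put 1 in bin 1; 14 remain.
Put 4 in bin 1; 10 remain.
Put 10 in bin 1; 0 remain.
Put 10 in bin 2; 5 remain.
Put 13 in bin 3; 2 remain.
Put 12 in bin 4; 3 remain.
Put 10 in bin 5; 5 remain.
Put 1 in bin 3; 1 remain.
Put 4 in bin 2; 1 remain.
Put 9 in bin 6; 6 remain.
Put 7 in bin 7; 8 remain.
Put 6 in bin 6; 0 remain.
Put 10 in bin 8; 5 remain.
Put 4 in bin 5; 1 remain.
Put 13 in bin 9; 2 remain.
Put 4 in bin 8; 1 remain.
Put 3 in bin 4; 0 remain.
Put 4 in bin 7; 4 remain.
Final bins: [1,4,10] [10,4] [13,1] [12,3] [10,4] [9,6] [7,4] [10,4] [13].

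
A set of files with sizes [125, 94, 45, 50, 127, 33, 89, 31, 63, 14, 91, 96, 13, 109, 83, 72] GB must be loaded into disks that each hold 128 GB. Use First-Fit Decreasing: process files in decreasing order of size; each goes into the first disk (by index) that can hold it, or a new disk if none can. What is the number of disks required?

Sorted descending: 127, 125, 109, 96, 94, 91, 89, 83, 72, 63, 50, 45, 33, 31, 14, 13.
Put 127 GB in disk 1; 1 GB remain.
Put 125 GB in disk 2; 3 GB remain.
Put 109 GB in disk 3; 19 GB remain.
Put 96 GB in disk 4; 32 GB remain.
Put 94 GB in disk 5; 34 GB remain.
Put 91 GB in disk 6; 37 GB remain.
Put 89 GB in disk 7; 39 GB remain.
Put 83 GB in disk 8; 45 GB remain.
Put 72 GB in disk 9; 56 GB remain.
Put 63 GB in disk 10; 65 GB remain.
Put 50 GB in disk 9; 6 GB remain.
Put 45 GB in disk 8; 0 GB remain.
Put 33 GB in disk 5; 1 GB remain.
Put 31 GB in disk 4; 1 GB remain.
Put 14 GB in disk 3; 5 GB remain.
Put 13 GB in disk 6; 24 GB remain.

10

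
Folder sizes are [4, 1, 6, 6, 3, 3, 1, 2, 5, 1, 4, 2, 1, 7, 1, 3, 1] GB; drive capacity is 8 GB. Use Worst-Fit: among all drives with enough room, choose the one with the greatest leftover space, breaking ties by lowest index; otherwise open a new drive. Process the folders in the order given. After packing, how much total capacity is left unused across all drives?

Put 4 GB in drive 1; 4 GB remain.
Put 1 GB in drive 1; 3 GB remain.
Put 6 GB in drive 2; 2 GB remain.
Put 6 GB in drive 3; 2 GB remain.
Put 3 GB in drive 1; 0 GB remain.
Put 3 GB in drive 4; 5 GB remain.
Put 1 GB in drive 4; 4 GB remain.
Put 2 GB in drive 4; 2 GB remain.
Put 5 GB in drive 5; 3 GB remain.
Put 1 GB in drive 5; 2 GB remain.
Put 4 GB in drive 6; 4 GB remain.
Put 2 GB in drive 6; 2 GB remain.
Put 1 GB in drive 2; 1 GB remain.
Put 7 GB in drive 7; 1 GB remain.
Put 1 GB in drive 3; 1 GB remain.
Put 3 GB in drive 8; 5 GB remain.
Put 1 GB in drive 8; 4 GB remain.
8 drives × 8 GB = 64 GB; used 51 GB; unused 13 GB.

13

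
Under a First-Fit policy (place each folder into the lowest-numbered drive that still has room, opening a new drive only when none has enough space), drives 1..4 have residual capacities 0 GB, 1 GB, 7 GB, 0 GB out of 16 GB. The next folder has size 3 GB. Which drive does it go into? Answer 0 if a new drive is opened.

3

Drives with room: drive 3 (7 GB).
The first with room is drive 3.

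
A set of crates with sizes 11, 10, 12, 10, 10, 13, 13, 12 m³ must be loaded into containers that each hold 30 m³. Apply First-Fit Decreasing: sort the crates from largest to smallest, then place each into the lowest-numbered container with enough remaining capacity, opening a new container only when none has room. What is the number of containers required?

4 containers

Sorted descending: 13, 13, 12, 12, 11, 10, 10, 10.
13 m³ → container 1 (remaining 17 m³)
13 m³ → container 1 (remaining 4 m³)
12 m³ → container 2 (remaining 18 m³)
12 m³ → container 2 (remaining 6 m³)
11 m³ → container 3 (remaining 19 m³)
10 m³ → container 3 (remaining 9 m³)
10 m³ → container 4 (remaining 20 m³)
10 m³ → container 4 (remaining 10 m³)
Final containers: [13,13] [12,12] [11,10] [10,10].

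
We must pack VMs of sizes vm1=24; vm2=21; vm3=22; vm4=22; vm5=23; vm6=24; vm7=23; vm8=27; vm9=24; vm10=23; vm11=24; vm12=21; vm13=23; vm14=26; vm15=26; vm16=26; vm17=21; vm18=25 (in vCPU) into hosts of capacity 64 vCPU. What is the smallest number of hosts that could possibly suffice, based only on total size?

7

Total size = 24 + 21 + 22 + 22 + 23 + 24 + 23 + 27 + 24 + 23 + 24 + 21 + 23 + 26 + 26 + 26 + 21 + 25 = 425 vCPU.
⌈425 / 64⌉ = 7.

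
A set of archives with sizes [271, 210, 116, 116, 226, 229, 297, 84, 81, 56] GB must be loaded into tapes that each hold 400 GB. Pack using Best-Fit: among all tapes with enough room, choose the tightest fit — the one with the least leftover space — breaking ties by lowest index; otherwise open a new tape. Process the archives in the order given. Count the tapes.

5

271 GB → tape 1 (remaining 129 GB)
210 GB → tape 2 (remaining 190 GB)
116 GB → tape 1 (remaining 13 GB)
116 GB → tape 2 (remaining 74 GB)
226 GB → tape 3 (remaining 174 GB)
229 GB → tape 4 (remaining 171 GB)
297 GB → tape 5 (remaining 103 GB)
84 GB → tape 5 (remaining 19 GB)
81 GB → tape 4 (remaining 90 GB)
56 GB → tape 2 (remaining 18 GB)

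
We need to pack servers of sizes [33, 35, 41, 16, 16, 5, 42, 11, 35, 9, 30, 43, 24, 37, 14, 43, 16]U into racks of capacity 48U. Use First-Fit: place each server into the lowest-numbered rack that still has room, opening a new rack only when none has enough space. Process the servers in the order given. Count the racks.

rack 1: place 33U, 15U left
rack 2: place 35U, 13U left
rack 3: place 41U, 7U left
rack 4: place 16U, 32U left
rack 4: place 16U, 16U left
rack 1: place 5U, 10U left
rack 5: place 42U, 6U left
rack 2: place 11U, 2U left
rack 6: place 35U, 13U left
rack 1: place 9U, 1U left
rack 7: place 30U, 18U left
rack 8: place 43U, 5U left
rack 9: place 24U, 24U left
rack 10: place 37U, 11U left
rack 4: place 14U, 2U left
rack 11: place 43U, 5U left
rack 7: place 16U, 2U left

11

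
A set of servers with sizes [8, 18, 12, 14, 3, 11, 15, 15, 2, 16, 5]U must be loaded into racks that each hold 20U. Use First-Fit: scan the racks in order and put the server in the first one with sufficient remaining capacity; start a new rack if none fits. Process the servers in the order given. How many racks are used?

7

rack 1: place 8U, 12U left
rack 2: place 18U, 2U left
rack 1: place 12U, 0U left
rack 3: place 14U, 6U left
rack 3: place 3U, 3U left
rack 4: place 11U, 9U left
rack 5: place 15U, 5U left
rack 6: place 15U, 5U left
rack 2: place 2U, 0U left
rack 7: place 16U, 4U left
rack 4: place 5U, 4U left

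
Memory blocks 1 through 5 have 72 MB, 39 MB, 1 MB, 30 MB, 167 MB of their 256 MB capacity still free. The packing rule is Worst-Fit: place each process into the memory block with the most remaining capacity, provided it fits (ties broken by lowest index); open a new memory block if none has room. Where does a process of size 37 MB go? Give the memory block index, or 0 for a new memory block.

Memory blocks with room: memory block 1 (72 MB), memory block 2 (39 MB), memory block 5 (167 MB).
Most room is memory block 5 with 167 MB free.

5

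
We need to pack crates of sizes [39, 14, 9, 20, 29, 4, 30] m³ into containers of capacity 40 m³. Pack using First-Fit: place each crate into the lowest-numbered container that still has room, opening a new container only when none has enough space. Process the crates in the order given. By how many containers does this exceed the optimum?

1

First-Fit: [39] [14,9,4] [20] [29] [30] → 5 containers.
Total size 145 m³; any packing needs at least ⌈145/40⌉ = 4 containers.
An optimal packing achieves that bound: [39] [30,9] [29,4] [20,14] → 4 containers.
Excess: 5 − 4 = 1.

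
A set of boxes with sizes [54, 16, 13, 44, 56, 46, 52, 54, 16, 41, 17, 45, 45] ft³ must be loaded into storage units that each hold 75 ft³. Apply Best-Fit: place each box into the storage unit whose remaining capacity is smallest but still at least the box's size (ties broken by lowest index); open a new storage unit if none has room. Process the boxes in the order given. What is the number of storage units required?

9 storage units

storage unit 1: place 54 ft³, 21 ft³ left
storage unit 1: place 16 ft³, 5 ft³ left
storage unit 2: place 13 ft³, 62 ft³ left
storage unit 2: place 44 ft³, 18 ft³ left
storage unit 3: place 56 ft³, 19 ft³ left
storage unit 4: place 46 ft³, 29 ft³ left
storage unit 5: place 52 ft³, 23 ft³ left
storage unit 6: place 54 ft³, 21 ft³ left
storage unit 2: place 16 ft³, 2 ft³ left
storage unit 7: place 41 ft³, 34 ft³ left
storage unit 3: place 17 ft³, 2 ft³ left
storage unit 8: place 45 ft³, 30 ft³ left
storage unit 9: place 45 ft³, 30 ft³ left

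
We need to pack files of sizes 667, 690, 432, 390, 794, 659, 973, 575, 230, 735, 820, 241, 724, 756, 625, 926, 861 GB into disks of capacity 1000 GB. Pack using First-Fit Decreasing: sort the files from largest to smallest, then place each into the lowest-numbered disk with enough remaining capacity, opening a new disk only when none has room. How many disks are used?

14

Sorted descending: 973, 926, 861, 820, 794, 756, 735, 724, 690, 667, 659, 625, 575, 432, 390, 241, 230.
Put 973 GB in disk 1; 27 GB remain.
Put 926 GB in disk 2; 74 GB remain.
Put 861 GB in disk 3; 139 GB remain.
Put 820 GB in disk 4; 180 GB remain.
Put 794 GB in disk 5; 206 GB remain.
Put 756 GB in disk 6; 244 GB remain.
Put 735 GB in disk 7; 265 GB remain.
Put 724 GB in disk 8; 276 GB remain.
Put 690 GB in disk 9; 310 GB remain.
Put 667 GB in disk 10; 333 GB remain.
Put 659 GB in disk 11; 341 GB remain.
Put 625 GB in disk 12; 375 GB remain.
Put 575 GB in disk 13; 425 GB remain.
Put 432 GB in disk 14; 568 GB remain.
Put 390 GB in disk 13; 35 GB remain.
Put 241 GB in disk 6; 3 GB remain.
Put 230 GB in disk 7; 35 GB remain.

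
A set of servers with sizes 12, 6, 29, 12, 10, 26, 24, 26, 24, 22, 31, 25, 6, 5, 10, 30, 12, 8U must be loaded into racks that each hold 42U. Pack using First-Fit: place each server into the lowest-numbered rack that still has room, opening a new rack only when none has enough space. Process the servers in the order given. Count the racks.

rack 1: place 12U, 30U left
rack 1: place 6U, 24U left
rack 2: place 29U, 13U left
rack 1: place 12U, 12U left
rack 1: place 10U, 2U left
rack 3: place 26U, 16U left
rack 4: place 24U, 18U left
rack 5: place 26U, 16U left
rack 6: place 24U, 18U left
rack 7: place 22U, 20U left
rack 8: place 31U, 11U left
rack 9: place 25U, 17U left
rack 2: place 6U, 7U left
rack 2: place 5U, 2U left
rack 3: place 10U, 6U left
rack 10: place 30U, 12U left
rack 4: place 12U, 6U left
rack 5: place 8U, 8U left
Final racks: [12,6,12,10] [29,6,5] [26,10] [24,12] [26,8] [24] [22] [31] [25] [30].

10 racks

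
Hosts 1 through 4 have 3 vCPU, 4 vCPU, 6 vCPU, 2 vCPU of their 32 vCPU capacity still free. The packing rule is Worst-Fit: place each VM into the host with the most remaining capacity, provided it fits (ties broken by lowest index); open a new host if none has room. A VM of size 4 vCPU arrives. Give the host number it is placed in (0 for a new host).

Hosts with room: host 2 (4 vCPU), host 3 (6 vCPU).
Most room is host 3 with 6 vCPU free.

3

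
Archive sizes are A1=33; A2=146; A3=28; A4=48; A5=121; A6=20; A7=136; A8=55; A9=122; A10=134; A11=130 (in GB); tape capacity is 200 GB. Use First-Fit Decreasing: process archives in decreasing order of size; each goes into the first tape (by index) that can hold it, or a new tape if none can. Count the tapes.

Sorted descending: 146, 136, 134, 130, 122, 121, 55, 48, 33, 28, 20.
tape 1: place 146 GB, 54 GB left
tape 2: place 136 GB, 64 GB left
tape 3: place 134 GB, 66 GB left
tape 4: place 130 GB, 70 GB left
tape 5: place 122 GB, 78 GB left
tape 6: place 121 GB, 79 GB left
tape 2: place 55 GB, 9 GB left
tape 1: place 48 GB, 6 GB left
tape 3: place 33 GB, 33 GB left
tape 3: place 28 GB, 5 GB left
tape 4: place 20 GB, 50 GB left

6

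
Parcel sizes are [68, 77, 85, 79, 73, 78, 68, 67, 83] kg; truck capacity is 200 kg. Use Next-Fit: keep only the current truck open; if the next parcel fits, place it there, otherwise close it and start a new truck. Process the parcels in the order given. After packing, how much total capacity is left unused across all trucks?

322

Put 68 kg in truck 1; 132 kg remain.
Put 77 kg in truck 1; 55 kg remain.
Put 85 kg in truck 2; 115 kg remain.
Put 79 kg in truck 2; 36 kg remain.
Put 73 kg in truck 3; 127 kg remain.
Put 78 kg in truck 3; 49 kg remain.
Put 68 kg in truck 4; 132 kg remain.
Put 67 kg in truck 4; 65 kg remain.
Put 83 kg in truck 5; 117 kg remain.
5 trucks × 200 kg = 1000 kg; used 678 kg; unused 322 kg.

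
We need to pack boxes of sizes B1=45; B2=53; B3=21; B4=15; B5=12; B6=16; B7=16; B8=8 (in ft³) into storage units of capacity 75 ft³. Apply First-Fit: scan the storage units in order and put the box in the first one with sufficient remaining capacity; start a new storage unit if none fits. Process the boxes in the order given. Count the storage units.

3

storage unit 1: place B1 (45 ft³), 30 ft³ left
storage unit 2: place B2 (53 ft³), 22 ft³ left
storage unit 1: place B3 (21 ft³), 9 ft³ left
storage unit 2: place B4 (15 ft³), 7 ft³ left
storage unit 3: place B5 (12 ft³), 63 ft³ left
storage unit 3: place B6 (16 ft³), 47 ft³ left
storage unit 3: place B7 (16 ft³), 31 ft³ left
storage unit 1: place B8 (8 ft³), 1 ft³ left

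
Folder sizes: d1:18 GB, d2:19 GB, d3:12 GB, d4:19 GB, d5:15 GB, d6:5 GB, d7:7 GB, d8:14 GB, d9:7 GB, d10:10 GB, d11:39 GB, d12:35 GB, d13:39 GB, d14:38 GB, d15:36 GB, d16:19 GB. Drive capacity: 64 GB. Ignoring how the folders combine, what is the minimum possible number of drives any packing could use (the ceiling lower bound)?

6

Total size = 18 + 19 + 12 + 19 + 15 + 5 + 7 + 14 + 7 + 10 + 39 + 35 + 39 + 38 + 36 + 19 = 332 GB.
⌈332 / 64⌉ = 6.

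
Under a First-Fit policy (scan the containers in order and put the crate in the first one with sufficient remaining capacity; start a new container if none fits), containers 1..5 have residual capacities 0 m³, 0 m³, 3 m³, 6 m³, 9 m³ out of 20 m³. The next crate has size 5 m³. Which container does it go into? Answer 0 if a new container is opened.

Containers with room: container 4 (6 m³), container 5 (9 m³).
The first with room is container 4.

4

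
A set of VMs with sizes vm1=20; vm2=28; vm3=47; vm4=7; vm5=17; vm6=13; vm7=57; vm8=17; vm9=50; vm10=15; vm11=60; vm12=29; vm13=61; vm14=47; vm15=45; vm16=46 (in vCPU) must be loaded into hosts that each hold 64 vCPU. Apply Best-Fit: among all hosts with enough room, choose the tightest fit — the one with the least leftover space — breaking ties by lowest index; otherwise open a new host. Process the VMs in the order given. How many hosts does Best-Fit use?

11 hosts

host 1: place vm1 (20 vCPU), 44 vCPU left
host 1: place vm2 (28 vCPU), 16 vCPU left
host 2: place vm3 (47 vCPU), 17 vCPU left
host 1: place vm4 (7 vCPU), 9 vCPU left
host 2: place vm5 (17 vCPU), 0 vCPU left
host 3: place vm6 (13 vCPU), 51 vCPU left
host 4: place vm7 (57 vCPU), 7 vCPU left
host 3: place vm8 (17 vCPU), 34 vCPU left
host 5: place vm9 (50 vCPU), 14 vCPU left
host 3: place vm10 (15 vCPU), 19 vCPU left
host 6: place vm11 (60 vCPU), 4 vCPU left
host 7: place vm12 (29 vCPU), 35 vCPU left
host 8: place vm13 (61 vCPU), 3 vCPU left
host 9: place vm14 (47 vCPU), 17 vCPU left
host 10: place vm15 (45 vCPU), 19 vCPU left
host 11: place vm16 (46 vCPU), 18 vCPU left
Final hosts: [20,28,7] [47,17] [13,17,15] [57] [50] [60] [29] [61] [47] [45] [46].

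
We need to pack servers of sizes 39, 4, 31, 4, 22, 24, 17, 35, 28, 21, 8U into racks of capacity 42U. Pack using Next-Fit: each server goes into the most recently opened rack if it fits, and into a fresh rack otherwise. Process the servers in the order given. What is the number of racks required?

7 racks

rack 1: place 39U, 3U left
rack 2: place 4U, 38U left
rack 2: place 31U, 7U left
rack 2: place 4U, 3U left
rack 3: place 22U, 20U left
rack 4: place 24U, 18U left
rack 4: place 17U, 1U left
rack 5: place 35U, 7U left
rack 6: place 28U, 14U left
rack 7: place 21U, 21U left
rack 7: place 8U, 13U left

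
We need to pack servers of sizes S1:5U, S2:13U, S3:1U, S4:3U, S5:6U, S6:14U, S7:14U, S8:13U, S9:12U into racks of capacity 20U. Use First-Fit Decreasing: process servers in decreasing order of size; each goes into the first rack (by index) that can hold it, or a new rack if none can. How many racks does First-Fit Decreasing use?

5

Sorted descending: 14, 14, 13, 13, 12, 6, 5, 3, 1.
Put 14U in rack 1; 6U remain.
Put 14U in rack 2; 6U remain.
Put 13U in rack 3; 7U remain.
Put 13U in rack 4; 7U remain.
Put 12U in rack 5; 8U remain.
Put 6U in rack 1; 0U remain.
Put 5U in rack 2; 1U remain.
Put 3U in rack 3; 4U remain.
Put 1U in rack 2; 0U remain.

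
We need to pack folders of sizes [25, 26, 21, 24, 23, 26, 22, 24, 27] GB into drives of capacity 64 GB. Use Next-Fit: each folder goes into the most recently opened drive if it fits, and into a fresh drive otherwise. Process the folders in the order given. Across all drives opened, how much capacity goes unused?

102

25 GB → drive 1 (remaining 39 GB)
26 GB → drive 1 (remaining 13 GB)
21 GB → drive 2 (remaining 43 GB)
24 GB → drive 2 (remaining 19 GB)
23 GB → drive 3 (remaining 41 GB)
26 GB → drive 3 (remaining 15 GB)
22 GB → drive 4 (remaining 42 GB)
24 GB → drive 4 (remaining 18 GB)
27 GB → drive 5 (remaining 37 GB)
5 drives × 64 GB = 320 GB; used 218 GB; unused 102 GB.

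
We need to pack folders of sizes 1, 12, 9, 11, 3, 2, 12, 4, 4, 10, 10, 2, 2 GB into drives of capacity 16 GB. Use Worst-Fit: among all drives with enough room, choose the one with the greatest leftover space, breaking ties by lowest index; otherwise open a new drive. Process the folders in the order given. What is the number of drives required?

6

Put 1 GB in drive 1; 15 GB remain.
Put 12 GB in drive 1; 3 GB remain.
Put 9 GB in drive 2; 7 GB remain.
Put 11 GB in drive 3; 5 GB remain.
Put 3 GB in drive 2; 4 GB remain.
Put 2 GB in drive 3; 3 GB remain.
Put 12 GB in drive 4; 4 GB remain.
Put 4 GB in drive 2; 0 GB remain.
Put 4 GB in drive 4; 0 GB remain.
Put 10 GB in drive 5; 6 GB remain.
Put 10 GB in drive 6; 6 GB remain.
Put 2 GB in drive 5; 4 GB remain.
Put 2 GB in drive 6; 4 GB remain.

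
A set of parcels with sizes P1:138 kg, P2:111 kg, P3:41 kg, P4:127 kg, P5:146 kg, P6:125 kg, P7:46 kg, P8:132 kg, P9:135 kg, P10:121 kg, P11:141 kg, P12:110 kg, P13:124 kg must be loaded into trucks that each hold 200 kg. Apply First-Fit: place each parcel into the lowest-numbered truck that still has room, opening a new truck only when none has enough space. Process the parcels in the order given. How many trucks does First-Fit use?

truck 1: place P1 (138 kg), 62 kg left
truck 2: place P2 (111 kg), 89 kg left
truck 1: place P3 (41 kg), 21 kg left
truck 3: place P4 (127 kg), 73 kg left
truck 4: place P5 (146 kg), 54 kg left
truck 5: place P6 (125 kg), 75 kg left
truck 2: place P7 (46 kg), 43 kg left
truck 6: place P8 (132 kg), 68 kg left
truck 7: place P9 (135 kg), 65 kg left
truck 8: place P10 (121 kg), 79 kg left
truck 9: place P11 (141 kg), 59 kg left
truck 10: place P12 (110 kg), 90 kg left
truck 11: place P13 (124 kg), 76 kg left
Final trucks: [138,41] [111,46] [127] [146] [125] [132] [135] [121] [141] [110] [124].

11 trucks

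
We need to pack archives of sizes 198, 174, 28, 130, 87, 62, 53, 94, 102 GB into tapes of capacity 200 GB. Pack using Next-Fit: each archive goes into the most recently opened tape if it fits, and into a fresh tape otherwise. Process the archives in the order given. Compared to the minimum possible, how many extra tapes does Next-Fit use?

1

Next-Fit: [198] [174] [28,130] [87,62] [53,94] [102] → 6 tapes.
Total size 928 GB; any packing needs at least ⌈928/200⌉ = 5 tapes.
An optimal packing achieves that bound: [198] [174] [130,62] [102,94] [87,53,28] → 5 tapes.
Excess: 6 − 5 = 1.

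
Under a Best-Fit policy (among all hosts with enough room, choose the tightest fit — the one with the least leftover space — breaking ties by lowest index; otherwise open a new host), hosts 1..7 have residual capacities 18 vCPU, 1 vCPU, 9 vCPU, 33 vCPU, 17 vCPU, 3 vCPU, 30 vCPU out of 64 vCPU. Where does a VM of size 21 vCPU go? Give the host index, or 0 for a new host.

7

Hosts with room: host 4 (33 vCPU), host 7 (30 vCPU).
Tightest fit is host 7 with 30 vCPU free.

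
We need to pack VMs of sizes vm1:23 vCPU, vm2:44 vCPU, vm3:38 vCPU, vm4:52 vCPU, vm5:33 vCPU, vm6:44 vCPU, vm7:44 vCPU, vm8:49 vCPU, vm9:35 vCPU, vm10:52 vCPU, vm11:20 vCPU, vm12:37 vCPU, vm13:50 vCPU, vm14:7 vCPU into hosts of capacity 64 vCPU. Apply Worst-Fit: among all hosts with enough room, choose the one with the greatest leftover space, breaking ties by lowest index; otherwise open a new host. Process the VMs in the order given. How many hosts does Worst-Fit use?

vm1 (23 vCPU) → host 1 (remaining 41 vCPU)
vm2 (44 vCPU) → host 2 (remaining 20 vCPU)
vm3 (38 vCPU) → host 1 (remaining 3 vCPU)
vm4 (52 vCPU) → host 3 (remaining 12 vCPU)
vm5 (33 vCPU) → host 4 (remaining 31 vCPU)
vm6 (44 vCPU) → host 5 (remaining 20 vCPU)
vm7 (44 vCPU) → host 6 (remaining 20 vCPU)
vm8 (49 vCPU) → host 7 (remaining 15 vCPU)
vm9 (35 vCPU) → host 8 (remaining 29 vCPU)
vm10 (52 vCPU) → host 9 (remaining 12 vCPU)
vm11 (20 vCPU) → host 4 (remaining 11 vCPU)
vm12 (37 vCPU) → host 10 (remaining 27 vCPU)
vm13 (50 vCPU) → host 11 (remaining 14 vCPU)
vm14 (7 vCPU) → host 8 (remaining 22 vCPU)
Final hosts: [23,38] [44] [52] [33,20] [44] [44] [49] [35,7] [52] [37] [50].

11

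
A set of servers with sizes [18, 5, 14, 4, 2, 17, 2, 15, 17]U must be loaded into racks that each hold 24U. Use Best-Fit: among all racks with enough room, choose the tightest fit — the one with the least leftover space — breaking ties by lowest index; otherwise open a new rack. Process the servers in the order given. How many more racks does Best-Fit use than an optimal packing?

0

Best-Fit: [18,5] [14,4,2,2] [17] [15] [17] → 5 racks.
5 servers exceed 12U (half the capacity), and no two of those can share a rack, so at least 5 racks are needed.
So 5 is already optimal.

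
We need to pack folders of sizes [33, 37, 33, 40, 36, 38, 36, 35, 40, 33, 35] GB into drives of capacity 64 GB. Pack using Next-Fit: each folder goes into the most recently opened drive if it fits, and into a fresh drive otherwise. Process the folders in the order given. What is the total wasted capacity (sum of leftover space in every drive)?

33 GB → drive 1 (remaining 31 GB)
37 GB → drive 2 (remaining 27 GB)
33 GB → drive 3 (remaining 31 GB)
40 GB → drive 4 (remaining 24 GB)
36 GB → drive 5 (remaining 28 GB)
38 GB → drive 6 (remaining 26 GB)
36 GB → drive 7 (remaining 28 GB)
35 GB → drive 8 (remaining 29 GB)
40 GB → drive 9 (remaining 24 GB)
33 GB → drive 10 (remaining 31 GB)
35 GB → drive 11 (remaining 29 GB)
11 drives × 64 GB = 704 GB; used 396 GB; unused 308 GB.

308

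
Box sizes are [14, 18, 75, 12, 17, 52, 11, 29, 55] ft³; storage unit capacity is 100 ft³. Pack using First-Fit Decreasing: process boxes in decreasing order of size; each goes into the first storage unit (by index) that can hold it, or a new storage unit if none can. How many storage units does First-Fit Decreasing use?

Sorted descending: 75, 55, 52, 29, 18, 17, 14, 12, 11.
Put 75 ft³ in storage unit 1; 25 ft³ remain.
Put 55 ft³ in storage unit 2; 45 ft³ remain.
Put 52 ft³ in storage unit 3; 48 ft³ remain.
Put 29 ft³ in storage unit 2; 16 ft³ remain.
Put 18 ft³ in storage unit 1; 7 ft³ remain.
Put 17 ft³ in storage unit 3; 31 ft³ remain.
Put 14 ft³ in storage unit 2; 2 ft³ remain.
Put 12 ft³ in storage unit 3; 19 ft³ remain.
Put 11 ft³ in storage unit 3; 8 ft³ remain.

3 storage units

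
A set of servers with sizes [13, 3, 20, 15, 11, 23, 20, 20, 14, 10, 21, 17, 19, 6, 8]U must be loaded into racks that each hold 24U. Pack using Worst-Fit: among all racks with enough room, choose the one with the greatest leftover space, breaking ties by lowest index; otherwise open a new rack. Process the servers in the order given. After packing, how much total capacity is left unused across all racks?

rack 1: place 13U, 11U left
rack 1: place 3U, 8U left
rack 2: place 20U, 4U left
rack 3: place 15U, 9U left
rack 4: place 11U, 13U left
rack 5: place 23U, 1U left
rack 6: place 20U, 4U left
rack 7: place 20U, 4U left
rack 8: place 14U, 10U left
rack 4: place 10U, 3U left
rack 9: place 21U, 3U left
rack 10: place 17U, 7U left
rack 11: place 19U, 5U left
rack 8: place 6U, 4U left
rack 3: place 8U, 1U left
11 racks × 24U = 264U; used 220U; unused 44U.

44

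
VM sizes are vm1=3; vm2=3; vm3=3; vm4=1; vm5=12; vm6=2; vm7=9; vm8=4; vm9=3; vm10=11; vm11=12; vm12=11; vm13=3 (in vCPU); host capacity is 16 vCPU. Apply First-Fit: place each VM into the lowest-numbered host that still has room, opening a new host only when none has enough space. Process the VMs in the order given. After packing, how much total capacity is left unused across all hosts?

vm1 (3 vCPU) → host 1 (remaining 13 vCPU)
vm2 (3 vCPU) → host 1 (remaining 10 vCPU)
vm3 (3 vCPU) → host 1 (remaining 7 vCPU)
vm4 (1 vCPU) → host 1 (remaining 6 vCPU)
vm5 (12 vCPU) → host 2 (remaining 4 vCPU)
vm6 (2 vCPU) → host 1 (remaining 4 vCPU)
vm7 (9 vCPU) → host 3 (remaining 7 vCPU)
vm8 (4 vCPU) → host 1 (remaining 0 vCPU)
vm9 (3 vCPU) → host 2 (remaining 1 vCPU)
vm10 (11 vCPU) → host 4 (remaining 5 vCPU)
vm11 (12 vCPU) → host 5 (remaining 4 vCPU)
vm12 (11 vCPU) → host 6 (remaining 5 vCPU)
vm13 (3 vCPU) → host 3 (remaining 4 vCPU)
6 hosts × 16 vCPU = 96 vCPU; used 77 vCPU; unused 19 vCPU.

19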